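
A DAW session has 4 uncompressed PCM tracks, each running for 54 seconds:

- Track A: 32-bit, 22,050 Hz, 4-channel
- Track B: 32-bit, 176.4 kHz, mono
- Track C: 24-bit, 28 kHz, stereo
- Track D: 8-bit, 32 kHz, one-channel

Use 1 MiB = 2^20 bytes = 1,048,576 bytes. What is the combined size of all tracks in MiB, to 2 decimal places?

Track A: 22,050 × 54 × 4 × 4 = 19,051,200 bytes.
Track B: 176,400 × 54 × 4 × 1 = 38,102,400 bytes.
Track C: 28,000 × 54 × 3 × 2 = 9,072,000 bytes.
Track D: 32,000 × 54 × 1 × 1 = 1,728,000 bytes.
Total = 67,953,600 bytes = 64.81 MiB.

64.81 MiB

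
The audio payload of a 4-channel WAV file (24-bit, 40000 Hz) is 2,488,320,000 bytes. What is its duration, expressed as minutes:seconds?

86:24

Byte rate = 40,000 × 3 × 4 = 480,000 bytes/s.
Duration = 2,488,320,000 / 480,000 = 5,184 s.
5,184 s = 86:24.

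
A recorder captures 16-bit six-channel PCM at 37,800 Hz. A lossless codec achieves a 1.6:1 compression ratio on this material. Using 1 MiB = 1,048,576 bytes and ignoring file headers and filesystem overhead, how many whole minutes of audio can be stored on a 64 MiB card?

3 minutes

Uncompressed byte rate = 37,800 × 2 × 6 = 453,600 bytes/s.
After 1.6:1 compression, effective rate ≈ 283500 bytes/s.
Capacity = 64 × 1,048,576 = 67,108,864 bytes.
67,108,864 / effective rate ≈ 236.72 s → 3 minutes.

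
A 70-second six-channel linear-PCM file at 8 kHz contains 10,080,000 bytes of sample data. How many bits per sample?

Bytes per sample = 10,080,000 / (8,000 × 70 × 6) = 10,080,000 / 3,360,000 = 3.
Bit depth = 3 × 8 = 24 bits.

24 bits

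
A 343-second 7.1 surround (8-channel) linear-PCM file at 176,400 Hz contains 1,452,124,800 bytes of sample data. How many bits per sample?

Bytes per sample = 1,452,124,800 / (176,400 × 343 × 8) = 1,452,124,800 / 484,041,600 = 3.
Bit depth = 3 × 8 = 24 bits.

24 bits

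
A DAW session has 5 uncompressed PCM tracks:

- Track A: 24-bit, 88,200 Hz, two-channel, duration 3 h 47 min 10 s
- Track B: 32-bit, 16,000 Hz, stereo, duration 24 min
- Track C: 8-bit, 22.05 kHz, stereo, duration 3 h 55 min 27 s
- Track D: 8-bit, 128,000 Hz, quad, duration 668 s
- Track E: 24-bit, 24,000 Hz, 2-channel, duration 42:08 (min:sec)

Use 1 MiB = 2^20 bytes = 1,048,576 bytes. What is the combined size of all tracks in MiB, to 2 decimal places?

8322.11 MiB

Track A: 3 h 47 min 10 s = 13,630 s; 88,200 × 13,630 × 3 × 2 = 7,212,996,000 bytes.
Track B: 24 min = 1,440 s; 16,000 × 1,440 × 4 × 2 = 184,320,000 bytes.
Track C: 3 h 55 min 27 s = 14,127 s; 22,050 × 14,127 × 1 × 2 = 623,000,700 bytes.
Track D: 128,000 × 668 × 1 × 4 = 342,016,000 bytes.
Track E: 42:08 (min:sec) = 2,528 s; 24,000 × 2,528 × 3 × 2 = 364,032,000 bytes.
Total = 8,726,364,700 bytes = 8322.11 MiB.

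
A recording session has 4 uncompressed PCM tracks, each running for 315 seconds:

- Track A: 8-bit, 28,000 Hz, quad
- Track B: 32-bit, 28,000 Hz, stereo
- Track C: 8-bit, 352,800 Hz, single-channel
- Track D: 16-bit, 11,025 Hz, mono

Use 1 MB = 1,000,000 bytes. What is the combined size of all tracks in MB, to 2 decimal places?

Track A: 28,000 × 315 × 1 × 4 = 35,280,000 bytes.
Track B: 28,000 × 315 × 4 × 2 = 70,560,000 bytes.
Track C: 352,800 × 315 × 1 × 1 = 111,132,000 bytes.
Track D: 11,025 × 315 × 2 × 1 = 6,945,750 bytes.
Total = 223,917,750 bytes = 223.92 MB.

223.92 MB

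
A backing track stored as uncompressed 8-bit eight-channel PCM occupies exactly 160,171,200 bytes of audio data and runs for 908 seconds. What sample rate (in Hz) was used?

Bytes = sample_rate × seconds × bytes_per_sample × channels.
sample_rate = 160,171,200 / (908 × 1 × 8) = 160,171,200 / 7,264 = 22,050 Hz.

22,050 Hz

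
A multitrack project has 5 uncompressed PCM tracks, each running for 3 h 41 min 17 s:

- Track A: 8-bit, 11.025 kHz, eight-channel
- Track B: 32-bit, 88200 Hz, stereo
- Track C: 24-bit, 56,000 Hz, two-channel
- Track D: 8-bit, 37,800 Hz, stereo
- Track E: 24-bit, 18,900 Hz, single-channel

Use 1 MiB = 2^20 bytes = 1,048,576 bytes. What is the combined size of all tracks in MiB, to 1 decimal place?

3 h 41 min 17 s = 13,277 s.
Track A: 11,025 × 13,277 × 1 × 8 = 1,171,031,400 bytes.
Track B: 88,200 × 13,277 × 4 × 2 = 9,368,251,200 bytes.
Track C: 56,000 × 13,277 × 3 × 2 = 4,461,072,000 bytes.
Track D: 37,800 × 13,277 × 1 × 2 = 1,003,741,200 bytes.
Track E: 18,900 × 13,277 × 3 × 1 = 752,805,900 bytes.
Total = 16,756,901,700 bytes = 15980.6 MiB.

15980.6 MiB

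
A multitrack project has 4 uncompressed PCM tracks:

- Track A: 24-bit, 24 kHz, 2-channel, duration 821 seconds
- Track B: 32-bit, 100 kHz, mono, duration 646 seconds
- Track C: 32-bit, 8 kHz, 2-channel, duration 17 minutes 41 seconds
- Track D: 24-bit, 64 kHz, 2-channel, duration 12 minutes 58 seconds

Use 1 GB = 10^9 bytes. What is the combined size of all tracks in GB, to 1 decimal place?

0.7 GB

Track A: 24,000 × 821 × 3 × 2 = 118,224,000 bytes.
Track B: 100,000 × 646 × 4 × 1 = 258,400,000 bytes.
Track C: 17 minutes 41 seconds = 1,061 s; 8,000 × 1,061 × 4 × 2 = 67,904,000 bytes.
Track D: 12 minutes 58 seconds = 778 s; 64,000 × 778 × 3 × 2 = 298,752,000 bytes.
Total = 743,280,000 bytes = 0.7 GB.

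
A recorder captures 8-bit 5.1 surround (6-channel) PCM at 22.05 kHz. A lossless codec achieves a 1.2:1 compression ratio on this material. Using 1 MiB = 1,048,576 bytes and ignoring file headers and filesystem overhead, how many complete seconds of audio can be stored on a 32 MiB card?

304 seconds

Uncompressed byte rate = 22,050 × 1 × 6 = 132,300 bytes/s.
After 1.2:1 compression, effective rate ≈ 110250 bytes/s.
Capacity = 32 × 1,048,576 = 33,554,432 bytes.
33,554,432 / effective rate ≈ 304.35 s → 304 seconds.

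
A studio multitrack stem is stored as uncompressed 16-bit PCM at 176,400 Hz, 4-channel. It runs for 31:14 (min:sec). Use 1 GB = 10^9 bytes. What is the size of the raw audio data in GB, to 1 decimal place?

2.6 GB

Duration = 31:14 (min:sec) = 1,874 s.
Bytes = 176,400 samples/s × 1,874 s × 2 bytes/sample × 4 ch = 2,644,588,800 bytes.
2,644,588,800 / 1,000,000,000 = 2.6 GB.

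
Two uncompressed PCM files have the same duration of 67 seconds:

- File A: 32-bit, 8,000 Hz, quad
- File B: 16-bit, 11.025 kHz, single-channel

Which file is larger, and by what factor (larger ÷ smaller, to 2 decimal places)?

File A, by a factor of 5.80

File A: 8,000 × 4 × 4 = 128,000 bytes/s.
File B: 11,025 × 2 × 1 = 22,050 bytes/s.
File A is larger; ratio = 8,576,000 / 1,477,350 = 5.80.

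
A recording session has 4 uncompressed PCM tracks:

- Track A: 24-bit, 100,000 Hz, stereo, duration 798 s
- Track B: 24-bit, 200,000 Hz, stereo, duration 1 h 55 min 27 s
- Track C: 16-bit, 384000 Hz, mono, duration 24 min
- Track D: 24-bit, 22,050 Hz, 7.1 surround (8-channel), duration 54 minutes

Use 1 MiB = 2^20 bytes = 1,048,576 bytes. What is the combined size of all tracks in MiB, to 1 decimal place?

Track A: 100,000 × 798 × 3 × 2 = 478,800,000 bytes.
Track B: 1 h 55 min 27 s = 6,927 s; 200,000 × 6,927 × 3 × 2 = 8,312,400,000 bytes.
Track C: 24 min = 1,440 s; 384,000 × 1,440 × 2 × 1 = 1,105,920,000 bytes.
Track D: 54 minutes = 3,240 s; 22,050 × 3,240 × 3 × 8 = 1,714,608,000 bytes.
Total = 11,611,728,000 bytes = 11073.8 MiB.

11073.8 MiB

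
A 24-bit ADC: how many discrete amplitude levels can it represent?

16,777,216 levels

2^24 = 16,777,216.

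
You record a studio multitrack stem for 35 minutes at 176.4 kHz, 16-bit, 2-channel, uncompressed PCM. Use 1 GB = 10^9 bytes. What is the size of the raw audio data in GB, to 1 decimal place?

1.5 GB

Duration = 35 minutes = 2,100 s.
Bytes = 176,400 samples/s × 2,100 s × 2 bytes/sample × 2 ch = 1,481,760,000 bytes.
1,481,760,000 / 1,000,000,000 = 1.5 GB.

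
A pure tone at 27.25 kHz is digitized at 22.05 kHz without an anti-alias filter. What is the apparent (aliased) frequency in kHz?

5.2 kHz

Nyquist = 22,050/2 = 11,025 Hz; 27,250 Hz exceeds it.
Alias = |27,250 − 1×22,050| = |27,250 − 22,050| = 5,200 Hz = 5.2 kHz.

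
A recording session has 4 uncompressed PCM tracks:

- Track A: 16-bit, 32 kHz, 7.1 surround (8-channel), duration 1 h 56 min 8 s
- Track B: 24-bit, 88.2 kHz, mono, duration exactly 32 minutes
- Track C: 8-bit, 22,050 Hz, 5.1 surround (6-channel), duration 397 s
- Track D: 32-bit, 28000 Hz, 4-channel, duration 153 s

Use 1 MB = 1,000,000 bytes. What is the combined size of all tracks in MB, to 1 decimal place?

4196.7 MB

Track A: 1 h 56 min 8 s = 6,968 s; 32,000 × 6,968 × 2 × 8 = 3,567,616,000 bytes.
Track B: exactly 32 minutes = 1,920 s; 88,200 × 1,920 × 3 × 1 = 508,032,000 bytes.
Track C: 22,050 × 397 × 1 × 6 = 52,523,100 bytes.
Track D: 28,000 × 153 × 4 × 4 = 68,544,000 bytes.
Total = 4,196,715,100 bytes = 4196.7 MB.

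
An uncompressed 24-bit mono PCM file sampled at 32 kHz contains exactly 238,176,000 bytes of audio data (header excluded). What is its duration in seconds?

2,481 seconds

Byte rate = 32,000 × 3 × 1 = 96,000 bytes/s.
Duration = 238,176,000 / 96,000 = 2,481 s.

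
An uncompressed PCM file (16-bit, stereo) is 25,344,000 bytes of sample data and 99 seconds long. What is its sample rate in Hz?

Bytes = sample_rate × seconds × bytes_per_sample × channels.
sample_rate = 25,344,000 / (99 × 2 × 2) = 25,344,000 / 396 = 64,000 Hz.

64,000 Hz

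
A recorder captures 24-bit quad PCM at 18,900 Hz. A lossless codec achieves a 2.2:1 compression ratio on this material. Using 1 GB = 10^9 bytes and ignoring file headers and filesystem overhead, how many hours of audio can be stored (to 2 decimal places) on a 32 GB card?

Uncompressed byte rate = 18,900 × 3 × 4 = 226,800 bytes/s.
After 2.2:1 compression, effective rate ≈ 103090.91 bytes/s.
Capacity = 32 × 1,000,000,000 = 32,000,000,000 bytes.
32,000,000,000 / effective rate ≈ 310405.64 s → 86.22 hours.

86.22 hours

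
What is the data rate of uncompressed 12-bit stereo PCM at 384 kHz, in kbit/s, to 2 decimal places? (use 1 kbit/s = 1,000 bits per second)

9216.00 kbit/s

Bit rate = 384,000 × 12 × 2 = 9,216,000 bits/s.
= 9216.00 kbit/s.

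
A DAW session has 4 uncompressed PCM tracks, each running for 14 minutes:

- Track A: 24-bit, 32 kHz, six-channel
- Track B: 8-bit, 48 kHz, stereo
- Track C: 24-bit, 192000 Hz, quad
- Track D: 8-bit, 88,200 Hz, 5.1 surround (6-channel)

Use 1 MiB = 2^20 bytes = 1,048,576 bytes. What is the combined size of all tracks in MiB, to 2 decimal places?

2807.97 MiB

14 minutes = 840 s.
Track A: 32,000 × 840 × 3 × 6 = 483,840,000 bytes.
Track B: 48,000 × 840 × 1 × 2 = 80,640,000 bytes.
Track C: 192,000 × 840 × 3 × 4 = 1,935,360,000 bytes.
Track D: 88,200 × 840 × 1 × 6 = 444,528,000 bytes.
Total = 2,944,368,000 bytes = 2807.97 MiB.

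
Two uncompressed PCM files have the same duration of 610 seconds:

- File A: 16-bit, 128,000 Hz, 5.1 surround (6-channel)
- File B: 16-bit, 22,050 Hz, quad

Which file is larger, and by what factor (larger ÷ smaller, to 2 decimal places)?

File A: 128,000 × 2 × 6 = 1,536,000 bytes/s.
File B: 22,050 × 2 × 4 = 176,400 bytes/s.
File A is larger; ratio = 936,960,000 / 107,604,000 = 8.71.

File A, by a factor of 8.71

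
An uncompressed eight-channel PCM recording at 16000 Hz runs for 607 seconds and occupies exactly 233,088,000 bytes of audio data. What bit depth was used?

24 bits

Bytes per sample = 233,088,000 / (16,000 × 607 × 8) = 233,088,000 / 77,696,000 = 3.
Bit depth = 3 × 8 = 24 bits.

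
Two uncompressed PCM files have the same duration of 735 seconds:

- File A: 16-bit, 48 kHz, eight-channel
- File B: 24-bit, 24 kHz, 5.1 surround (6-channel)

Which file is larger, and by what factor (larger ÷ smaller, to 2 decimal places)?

File A, by a factor of 1.78

File A: 48,000 × 2 × 8 = 768,000 bytes/s.
File B: 24,000 × 3 × 6 = 432,000 bytes/s.
File A is larger; ratio = 564,480,000 / 317,520,000 = 1.78.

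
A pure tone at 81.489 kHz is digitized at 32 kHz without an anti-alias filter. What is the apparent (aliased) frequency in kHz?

14.511 kHz

Nyquist = 32,000/2 = 16,000 Hz; 81,489 Hz exceeds it.
Alias = |81,489 − 3×32,000| = |81,489 − 96,000| = 14,511 Hz = 14.511 kHz.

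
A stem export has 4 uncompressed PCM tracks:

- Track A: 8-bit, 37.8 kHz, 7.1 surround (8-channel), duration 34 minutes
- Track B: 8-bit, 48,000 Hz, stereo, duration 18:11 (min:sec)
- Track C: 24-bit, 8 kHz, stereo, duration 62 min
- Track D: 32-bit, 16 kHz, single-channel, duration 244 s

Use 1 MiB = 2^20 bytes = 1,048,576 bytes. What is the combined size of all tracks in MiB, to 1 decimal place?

873.4 MiB

Track A: 34 minutes = 2,040 s; 37,800 × 2,040 × 1 × 8 = 616,896,000 bytes.
Track B: 18:11 (min:sec) = 1,091 s; 48,000 × 1,091 × 1 × 2 = 104,736,000 bytes.
Track C: 62 min = 3,720 s; 8,000 × 3,720 × 3 × 2 = 178,560,000 bytes.
Track D: 16,000 × 244 × 4 × 1 = 15,616,000 bytes.
Total = 915,808,000 bytes = 873.4 MiB.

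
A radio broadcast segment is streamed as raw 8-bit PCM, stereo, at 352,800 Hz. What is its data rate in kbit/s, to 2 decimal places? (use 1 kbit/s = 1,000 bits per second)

5644.80 kbit/s

Bit rate = 352,800 × 8 × 2 = 5,644,800 bits/s.
= 5644.80 kbit/s.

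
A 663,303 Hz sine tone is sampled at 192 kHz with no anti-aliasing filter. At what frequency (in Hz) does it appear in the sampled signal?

87,303 Hz

Nyquist = 192,000/2 = 96,000 Hz; 663,303 Hz exceeds it.
Alias = |663,303 − 3×192,000| = |663,303 − 576,000| = 87,303 Hz.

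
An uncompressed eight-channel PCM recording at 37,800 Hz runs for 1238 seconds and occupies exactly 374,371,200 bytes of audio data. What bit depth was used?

8 bits

Bytes per sample = 374,371,200 / (37,800 × 1,238 × 8) = 374,371,200 / 374,371,200 = 1.
Bit depth = 1 × 8 = 8 bits.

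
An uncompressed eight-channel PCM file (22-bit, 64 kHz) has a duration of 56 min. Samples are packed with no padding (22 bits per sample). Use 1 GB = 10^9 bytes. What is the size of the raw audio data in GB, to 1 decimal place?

4.7 GB

Duration = 56 min = 3,360 s.
Bits = 64,000 × 3,360 × 22 × 8 = 37,847,040,000 bits = 4,730,880,000 bytes.
4,730,880,000 / 1,000,000,000 = 4.7 GB.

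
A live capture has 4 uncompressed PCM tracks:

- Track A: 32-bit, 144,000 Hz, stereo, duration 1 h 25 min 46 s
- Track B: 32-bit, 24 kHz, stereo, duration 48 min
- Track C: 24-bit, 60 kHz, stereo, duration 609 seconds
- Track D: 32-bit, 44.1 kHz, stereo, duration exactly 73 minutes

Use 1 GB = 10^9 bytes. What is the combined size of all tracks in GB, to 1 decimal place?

Track A: 1 h 25 min 46 s = 5,146 s; 144,000 × 5,146 × 4 × 2 = 5,928,192,000 bytes.
Track B: 48 min = 2,880 s; 24,000 × 2,880 × 4 × 2 = 552,960,000 bytes.
Track C: 60,000 × 609 × 3 × 2 = 219,240,000 bytes.
Track D: exactly 73 minutes = 4,380 s; 44,100 × 4,380 × 4 × 2 = 1,545,264,000 bytes.
Total = 8,245,656,000 bytes = 8.2 GB.

8.2 GB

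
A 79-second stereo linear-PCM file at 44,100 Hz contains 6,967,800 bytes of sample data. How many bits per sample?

8 bits

Bytes per sample = 6,967,800 / (44,100 × 79 × 2) = 6,967,800 / 6,967,800 = 1.
Bit depth = 1 × 8 = 8 bits.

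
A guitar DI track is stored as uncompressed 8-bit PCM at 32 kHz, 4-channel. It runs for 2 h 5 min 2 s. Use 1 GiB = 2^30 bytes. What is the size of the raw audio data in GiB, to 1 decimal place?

Duration = 2 h 5 min 2 s = 7,502 s.
Bytes = 32,000 samples/s × 7,502 s × 1 bytes/sample × 4 ch = 960,256,000 bytes.
960,256,000 / 1,073,741,824 = 0.9 GiB.

0.9 GiB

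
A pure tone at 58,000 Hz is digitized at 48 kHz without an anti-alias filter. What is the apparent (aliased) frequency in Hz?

Nyquist = 48,000/2 = 24,000 Hz; 58,000 Hz exceeds it.
Alias = |58,000 − 1×48,000| = |58,000 − 48,000| = 10,000 Hz.

10,000 Hz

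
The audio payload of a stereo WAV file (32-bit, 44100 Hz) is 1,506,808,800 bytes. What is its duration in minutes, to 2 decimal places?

Byte rate = 44,100 × 4 × 2 = 352,800 bytes/s.
Duration = 1,506,808,800 / 352,800 = 4,271 s.
4,271 s / 60 = 71.18 minutes.

71.18 minutes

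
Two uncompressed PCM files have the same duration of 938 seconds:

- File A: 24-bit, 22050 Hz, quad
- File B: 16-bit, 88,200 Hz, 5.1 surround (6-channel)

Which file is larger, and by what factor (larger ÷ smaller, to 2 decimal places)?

File B, by a factor of 4.00

File A: 22,050 × 3 × 4 = 264,600 bytes/s.
File B: 88,200 × 2 × 6 = 1,058,400 bytes/s.
File B is larger; ratio = 992,779,200 / 248,194,800 = 4.00.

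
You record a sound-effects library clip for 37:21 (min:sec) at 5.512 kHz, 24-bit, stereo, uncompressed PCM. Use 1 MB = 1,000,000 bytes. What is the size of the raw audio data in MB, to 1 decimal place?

74.1 MB

Duration = 37:21 (min:sec) = 2,241 s.
Bytes = 5,512 samples/s × 2,241 s × 3 bytes/sample × 2 ch = 74,114,352 bytes.
74,114,352 / 1,000,000 = 74.1 MB.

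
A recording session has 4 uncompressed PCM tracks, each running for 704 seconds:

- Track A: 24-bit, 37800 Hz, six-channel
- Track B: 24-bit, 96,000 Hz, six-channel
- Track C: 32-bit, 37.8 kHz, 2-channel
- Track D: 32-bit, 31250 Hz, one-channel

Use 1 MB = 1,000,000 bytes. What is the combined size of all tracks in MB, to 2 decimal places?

1996.40 MB

Track A: 37,800 × 704 × 3 × 6 = 479,001,600 bytes.
Track B: 96,000 × 704 × 3 × 6 = 1,216,512,000 bytes.
Track C: 37,800 × 704 × 4 × 2 = 212,889,600 bytes.
Track D: 31,250 × 704 × 4 × 1 = 88,000,000 bytes.
Total = 1,996,403,200 bytes = 1996.40 MB.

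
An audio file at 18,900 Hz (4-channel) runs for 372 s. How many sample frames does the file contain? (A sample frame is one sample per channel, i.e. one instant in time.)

7,030,800 sample frames

18,900 samples/s × 372 s = 7,030,800 frames.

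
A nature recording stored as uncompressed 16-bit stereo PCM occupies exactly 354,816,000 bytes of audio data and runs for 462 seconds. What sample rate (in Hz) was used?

Bytes = sample_rate × seconds × bytes_per_sample × channels.
sample_rate = 354,816,000 / (462 × 2 × 2) = 354,816,000 / 1,848 = 192,000 Hz.

192,000 Hz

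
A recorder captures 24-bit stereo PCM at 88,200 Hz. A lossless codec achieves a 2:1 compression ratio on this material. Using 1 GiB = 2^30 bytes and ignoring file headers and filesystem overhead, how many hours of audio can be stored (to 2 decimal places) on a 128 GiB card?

144.28 hours

Uncompressed byte rate = 88,200 × 3 × 2 = 529,200 bytes/s.
After 2:1 compression, effective rate ≈ 264600 bytes/s.
Capacity = 128 × 1,073,741,824 = 137,438,953,472 bytes.
137,438,953,472 / effective rate ≈ 519421.59 s → 144.28 hours.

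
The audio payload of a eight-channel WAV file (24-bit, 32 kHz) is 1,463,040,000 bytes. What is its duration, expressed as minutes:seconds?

Byte rate = 32,000 × 3 × 8 = 768,000 bytes/s.
Duration = 1,463,040,000 / 768,000 = 1,905 s.
1,905 s = 31:45.

31:45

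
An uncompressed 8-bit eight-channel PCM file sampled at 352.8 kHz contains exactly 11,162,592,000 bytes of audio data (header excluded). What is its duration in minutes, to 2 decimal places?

Byte rate = 352,800 × 1 × 8 = 2,822,400 bytes/s.
Duration = 11,162,592,000 / 2,822,400 = 3,955 s.
3,955 s / 60 = 65.92 minutes.

65.92 minutes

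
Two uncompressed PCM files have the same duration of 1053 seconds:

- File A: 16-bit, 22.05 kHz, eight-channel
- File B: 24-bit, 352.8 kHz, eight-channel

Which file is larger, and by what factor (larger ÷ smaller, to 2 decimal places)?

File B, by a factor of 24.00

File A: 22,050 × 2 × 8 = 352,800 bytes/s.
File B: 352,800 × 3 × 8 = 8,467,200 bytes/s.
File B is larger; ratio = 8,915,961,600 / 371,498,400 = 24.00.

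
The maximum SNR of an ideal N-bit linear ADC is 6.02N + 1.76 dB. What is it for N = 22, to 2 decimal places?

134.20 dB

6.02 × 22 + 1.76 = 134.20 dB.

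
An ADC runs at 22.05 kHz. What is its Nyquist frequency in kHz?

11.025 kHz

Nyquist frequency = sample rate / 2 = 22,050 / 2 = 11.025 kHz.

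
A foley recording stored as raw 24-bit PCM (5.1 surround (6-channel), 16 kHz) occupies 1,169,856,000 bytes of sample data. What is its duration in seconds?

Byte rate = 16,000 × 3 × 6 = 288,000 bytes/s.
Duration = 1,169,856,000 / 288,000 = 4,062 s.

4,062 seconds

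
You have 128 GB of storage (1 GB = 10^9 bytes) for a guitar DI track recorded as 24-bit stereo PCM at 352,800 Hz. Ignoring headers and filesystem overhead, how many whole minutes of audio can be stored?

1,007 minutes

Uncompressed byte rate = 352,800 × 3 × 2 = 2,116,800 bytes/s.
Capacity = 128 × 1,000,000,000 = 128,000,000,000 bytes.
128,000,000,000 / 2,116,800 ≈ 60468.63 s → 1,007 minutes.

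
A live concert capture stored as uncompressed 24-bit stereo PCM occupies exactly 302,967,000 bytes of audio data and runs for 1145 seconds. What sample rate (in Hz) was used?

Bytes = sample_rate × seconds × bytes_per_sample × channels.
sample_rate = 302,967,000 / (1,145 × 3 × 2) = 302,967,000 / 6,870 = 44,100 Hz.

44,100 Hz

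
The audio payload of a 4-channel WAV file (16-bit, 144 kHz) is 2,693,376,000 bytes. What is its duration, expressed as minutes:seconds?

38:58

Byte rate = 144,000 × 2 × 4 = 1,152,000 bytes/s.
Duration = 2,693,376,000 / 1,152,000 = 2,338 s.
2,338 s = 38:58.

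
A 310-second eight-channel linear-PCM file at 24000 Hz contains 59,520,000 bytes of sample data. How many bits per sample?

8 bits

Bytes per sample = 59,520,000 / (24,000 × 310 × 8) = 59,520,000 / 59,520,000 = 1.
Bit depth = 1 × 8 = 8 bits.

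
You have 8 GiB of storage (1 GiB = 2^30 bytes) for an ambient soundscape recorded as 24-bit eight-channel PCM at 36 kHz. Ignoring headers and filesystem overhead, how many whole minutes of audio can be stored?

165 minutes

Uncompressed byte rate = 36,000 × 3 × 8 = 864,000 bytes/s.
Capacity = 8 × 1,073,741,824 = 8,589,934,592 bytes.
8,589,934,592 / 864,000 ≈ 9942.05 s → 165 minutes.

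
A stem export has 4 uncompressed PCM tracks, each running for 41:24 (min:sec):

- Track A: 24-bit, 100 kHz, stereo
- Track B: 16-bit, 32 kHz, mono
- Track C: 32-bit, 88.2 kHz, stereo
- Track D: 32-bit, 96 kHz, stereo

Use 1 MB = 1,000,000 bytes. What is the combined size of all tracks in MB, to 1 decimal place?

5309.8 MB

41:24 (min:sec) = 2,484 s.
Track A: 100,000 × 2,484 × 3 × 2 = 1,490,400,000 bytes.
Track B: 32,000 × 2,484 × 2 × 1 = 158,976,000 bytes.
Track C: 88,200 × 2,484 × 4 × 2 = 1,752,710,400 bytes.
Track D: 96,000 × 2,484 × 4 × 2 = 1,907,712,000 bytes.
Total = 5,309,798,400 bytes = 5309.8 MB.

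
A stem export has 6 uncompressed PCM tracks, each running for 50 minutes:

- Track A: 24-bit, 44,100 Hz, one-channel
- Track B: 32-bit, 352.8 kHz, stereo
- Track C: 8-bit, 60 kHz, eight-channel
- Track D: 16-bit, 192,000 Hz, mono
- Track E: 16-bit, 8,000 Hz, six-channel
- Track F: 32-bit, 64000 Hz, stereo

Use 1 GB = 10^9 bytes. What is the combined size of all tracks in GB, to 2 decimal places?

50 minutes = 3,000 s.
Track A: 44,100 × 3,000 × 3 × 1 = 396,900,000 bytes.
Track B: 352,800 × 3,000 × 4 × 2 = 8,467,200,000 bytes.
Track C: 60,000 × 3,000 × 1 × 8 = 1,440,000,000 bytes.
Track D: 192,000 × 3,000 × 2 × 1 = 1,152,000,000 bytes.
Track E: 8,000 × 3,000 × 2 × 6 = 288,000,000 bytes.
Track F: 64,000 × 3,000 × 4 × 2 = 1,536,000,000 bytes.
Total = 13,280,100,000 bytes = 13.28 GB.

13.28 GB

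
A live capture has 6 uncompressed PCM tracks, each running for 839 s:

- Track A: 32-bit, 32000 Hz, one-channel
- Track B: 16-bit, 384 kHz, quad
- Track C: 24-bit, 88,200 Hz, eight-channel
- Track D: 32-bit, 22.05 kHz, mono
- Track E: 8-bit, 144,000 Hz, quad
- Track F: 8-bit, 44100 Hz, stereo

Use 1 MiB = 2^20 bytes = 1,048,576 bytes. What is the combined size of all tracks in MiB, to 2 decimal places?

Track A: 32,000 × 839 × 4 × 1 = 107,392,000 bytes.
Track B: 384,000 × 839 × 2 × 4 = 2,577,408,000 bytes.
Track C: 88,200 × 839 × 3 × 8 = 1,775,995,200 bytes.
Track D: 22,050 × 839 × 4 × 1 = 73,999,800 bytes.
Track E: 144,000 × 839 × 1 × 4 = 483,264,000 bytes.
Track F: 44,100 × 839 × 1 × 2 = 73,999,800 bytes.
Total = 5,092,058,800 bytes = 4856.17 MiB.

4856.17 MiB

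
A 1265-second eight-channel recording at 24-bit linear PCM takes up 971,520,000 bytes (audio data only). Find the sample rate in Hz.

32,000 Hz

Bytes = sample_rate × seconds × bytes_per_sample × channels.
sample_rate = 971,520,000 / (1,265 × 3 × 8) = 971,520,000 / 30,360 = 32,000 Hz.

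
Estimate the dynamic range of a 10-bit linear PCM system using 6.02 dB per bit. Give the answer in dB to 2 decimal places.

10 × 6.02 = 60.20 dB.

60.20 dB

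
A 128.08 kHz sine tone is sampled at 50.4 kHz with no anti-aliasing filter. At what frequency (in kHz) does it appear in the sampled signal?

23.12 kHz

Nyquist = 50,400/2 = 25,200 Hz; 128,080 Hz exceeds it.
Alias = |128,080 − 3×50,400| = |128,080 − 151,200| = 23,120 Hz = 23.12 kHz.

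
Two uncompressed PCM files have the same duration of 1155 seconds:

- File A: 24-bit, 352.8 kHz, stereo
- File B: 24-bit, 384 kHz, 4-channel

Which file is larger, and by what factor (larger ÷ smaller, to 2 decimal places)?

File B, by a factor of 2.18

File A: 352,800 × 3 × 2 = 2,116,800 bytes/s.
File B: 384,000 × 3 × 4 = 4,608,000 bytes/s.
File B is larger; ratio = 5,322,240,000 / 2,444,904,000 = 2.18.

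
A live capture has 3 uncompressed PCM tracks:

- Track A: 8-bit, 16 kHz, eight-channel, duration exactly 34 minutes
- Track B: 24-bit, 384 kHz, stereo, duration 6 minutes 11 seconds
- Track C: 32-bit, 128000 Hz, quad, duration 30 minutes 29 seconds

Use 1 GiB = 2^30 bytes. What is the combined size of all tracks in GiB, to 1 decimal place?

4.5 GiB

Track A: exactly 34 minutes = 2,040 s; 16,000 × 2,040 × 1 × 8 = 261,120,000 bytes.
Track B: 6 minutes 11 seconds = 371 s; 384,000 × 371 × 3 × 2 = 854,784,000 bytes.
Track C: 30 minutes 29 seconds = 1,829 s; 128,000 × 1,829 × 4 × 4 = 3,745,792,000 bytes.
Total = 4,861,696,000 bytes = 4.5 GiB.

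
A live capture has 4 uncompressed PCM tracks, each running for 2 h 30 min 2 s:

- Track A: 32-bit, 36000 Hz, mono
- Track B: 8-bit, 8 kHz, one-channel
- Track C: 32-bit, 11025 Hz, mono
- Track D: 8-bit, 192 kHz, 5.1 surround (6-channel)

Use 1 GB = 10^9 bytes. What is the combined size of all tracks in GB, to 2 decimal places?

12.14 GB

2 h 30 min 2 s = 9,002 s.
Track A: 36,000 × 9,002 × 4 × 1 = 1,296,288,000 bytes.
Track B: 8,000 × 9,002 × 1 × 1 = 72,016,000 bytes.
Track C: 11,025 × 9,002 × 4 × 1 = 396,988,200 bytes.
Track D: 192,000 × 9,002 × 1 × 6 = 10,370,304,000 bytes.
Total = 12,135,596,200 bytes = 12.14 GB.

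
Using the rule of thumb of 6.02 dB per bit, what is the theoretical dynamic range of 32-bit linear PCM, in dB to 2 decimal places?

192.64 dB

32 × 6.02 = 192.64 dB.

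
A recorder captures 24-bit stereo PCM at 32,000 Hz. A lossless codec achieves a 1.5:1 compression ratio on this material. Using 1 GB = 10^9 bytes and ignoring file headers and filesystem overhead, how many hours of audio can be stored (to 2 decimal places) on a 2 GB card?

Uncompressed byte rate = 32,000 × 3 × 2 = 192,000 bytes/s.
After 1.5:1 compression, effective rate ≈ 128000 bytes/s.
Capacity = 2 × 1,000,000,000 = 2,000,000,000 bytes.
2,000,000,000 / effective rate ≈ 15625 s → 4.34 hours.

4.34 hours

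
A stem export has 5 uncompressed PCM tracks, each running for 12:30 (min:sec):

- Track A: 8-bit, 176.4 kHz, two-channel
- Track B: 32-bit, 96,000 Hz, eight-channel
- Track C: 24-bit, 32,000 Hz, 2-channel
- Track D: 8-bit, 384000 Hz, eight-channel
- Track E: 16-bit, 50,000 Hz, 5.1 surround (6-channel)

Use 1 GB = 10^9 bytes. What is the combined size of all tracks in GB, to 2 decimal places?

5.47 GB

12:30 (min:sec) = 750 s.
Track A: 176,400 × 750 × 1 × 2 = 264,600,000 bytes.
Track B: 96,000 × 750 × 4 × 8 = 2,304,000,000 bytes.
Track C: 32,000 × 750 × 3 × 2 = 144,000,000 bytes.
Track D: 384,000 × 750 × 1 × 8 = 2,304,000,000 bytes.
Track E: 50,000 × 750 × 2 × 6 = 450,000,000 bytes.
Total = 5,466,600,000 bytes = 5.47 GB.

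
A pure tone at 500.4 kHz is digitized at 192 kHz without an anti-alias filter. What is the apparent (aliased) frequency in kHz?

75.6 kHz

Nyquist = 192,000/2 = 96,000 Hz; 500,400 Hz exceeds it.
Alias = |500,400 − 3×192,000| = |500,400 − 576,000| = 75,600 Hz = 75.6 kHz.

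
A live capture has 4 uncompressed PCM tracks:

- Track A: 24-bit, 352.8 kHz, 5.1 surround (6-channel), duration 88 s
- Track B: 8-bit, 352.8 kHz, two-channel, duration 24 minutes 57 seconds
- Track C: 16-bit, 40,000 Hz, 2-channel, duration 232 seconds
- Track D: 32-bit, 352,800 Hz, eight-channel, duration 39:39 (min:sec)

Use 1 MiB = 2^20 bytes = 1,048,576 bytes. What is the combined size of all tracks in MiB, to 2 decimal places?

Track A: 352,800 × 88 × 3 × 6 = 558,835,200 bytes.
Track B: 24 minutes 57 seconds = 1,497 s; 352,800 × 1,497 × 1 × 2 = 1,056,283,200 bytes.
Track C: 40,000 × 232 × 2 × 2 = 37,120,000 bytes.
Track D: 39:39 (min:sec) = 2,379 s; 352,800 × 2,379 × 4 × 8 = 26,857,958,400 bytes.
Total = 28,510,196,800 bytes = 27189.44 MiB.

27189.44 MiB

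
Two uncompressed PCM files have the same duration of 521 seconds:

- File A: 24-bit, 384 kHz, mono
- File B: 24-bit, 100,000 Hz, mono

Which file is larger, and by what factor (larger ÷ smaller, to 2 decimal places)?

File A: 384,000 × 3 × 1 = 1,152,000 bytes/s.
File B: 100,000 × 3 × 1 = 300,000 bytes/s.
File A is larger; ratio = 600,192,000 / 156,300,000 = 3.84.

File A, by a factor of 3.84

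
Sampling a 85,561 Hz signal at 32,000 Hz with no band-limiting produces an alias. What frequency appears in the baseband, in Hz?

10,439 Hz

Nyquist = 32,000/2 = 16,000 Hz; 85,561 Hz exceeds it.
Alias = |85,561 − 3×32,000| = |85,561 − 96,000| = 10,439 Hz.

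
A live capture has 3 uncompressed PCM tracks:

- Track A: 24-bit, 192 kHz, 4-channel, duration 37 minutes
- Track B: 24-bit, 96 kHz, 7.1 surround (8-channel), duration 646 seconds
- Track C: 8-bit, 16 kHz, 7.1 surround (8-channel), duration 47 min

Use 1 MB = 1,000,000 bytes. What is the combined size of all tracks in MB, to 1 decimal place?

Track A: 37 minutes = 2,220 s; 192,000 × 2,220 × 3 × 4 = 5,114,880,000 bytes.
Track B: 96,000 × 646 × 3 × 8 = 1,488,384,000 bytes.
Track C: 47 min = 2,820 s; 16,000 × 2,820 × 1 × 8 = 360,960,000 bytes.
Total = 6,964,224,000 bytes = 6964.2 MB.

6964.2 MB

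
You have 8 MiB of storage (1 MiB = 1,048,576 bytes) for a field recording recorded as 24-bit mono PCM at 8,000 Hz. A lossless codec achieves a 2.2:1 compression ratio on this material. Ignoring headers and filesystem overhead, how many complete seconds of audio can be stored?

Uncompressed byte rate = 8,000 × 3 × 1 = 24,000 bytes/s.
After 2.2:1 compression, effective rate ≈ 10909.09 bytes/s.
Capacity = 8 × 1,048,576 = 8,388,608 bytes.
8,388,608 / effective rate ≈ 768.96 s → 768 seconds.

768 seconds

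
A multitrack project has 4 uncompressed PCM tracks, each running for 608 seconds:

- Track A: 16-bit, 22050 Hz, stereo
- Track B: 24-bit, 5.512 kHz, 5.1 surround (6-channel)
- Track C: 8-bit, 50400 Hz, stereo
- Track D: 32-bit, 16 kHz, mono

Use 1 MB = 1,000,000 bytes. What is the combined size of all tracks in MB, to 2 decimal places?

214.15 MB

Track A: 22,050 × 608 × 2 × 2 = 53,625,600 bytes.
Track B: 5,512 × 608 × 3 × 6 = 60,323,328 bytes.
Track C: 50,400 × 608 × 1 × 2 = 61,286,400 bytes.
Track D: 16,000 × 608 × 4 × 1 = 38,912,000 bytes.
Total = 214,147,328 bytes = 214.15 MB.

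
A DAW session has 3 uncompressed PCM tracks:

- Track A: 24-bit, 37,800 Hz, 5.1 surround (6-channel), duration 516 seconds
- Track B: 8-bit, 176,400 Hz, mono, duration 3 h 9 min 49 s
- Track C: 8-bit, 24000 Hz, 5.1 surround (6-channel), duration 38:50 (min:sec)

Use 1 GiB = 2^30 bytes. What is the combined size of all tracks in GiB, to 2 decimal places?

Track A: 37,800 × 516 × 3 × 6 = 351,086,400 bytes.
Track B: 3 h 9 min 49 s = 11,389 s; 176,400 × 11,389 × 1 × 1 = 2,009,019,600 bytes.
Track C: 38:50 (min:sec) = 2,330 s; 24,000 × 2,330 × 1 × 6 = 335,520,000 bytes.
Total = 2,695,626,000 bytes = 2.51 GiB.

2.51 GiB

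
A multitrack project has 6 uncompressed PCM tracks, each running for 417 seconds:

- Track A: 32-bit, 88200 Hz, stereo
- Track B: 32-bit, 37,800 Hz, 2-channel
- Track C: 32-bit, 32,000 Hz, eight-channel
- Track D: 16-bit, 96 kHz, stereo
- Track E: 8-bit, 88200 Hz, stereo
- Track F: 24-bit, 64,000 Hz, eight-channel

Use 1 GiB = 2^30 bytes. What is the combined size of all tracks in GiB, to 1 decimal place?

Track A: 88,200 × 417 × 4 × 2 = 294,235,200 bytes.
Track B: 37,800 × 417 × 4 × 2 = 126,100,800 bytes.
Track C: 32,000 × 417 × 4 × 8 = 427,008,000 bytes.
Track D: 96,000 × 417 × 2 × 2 = 160,128,000 bytes.
Track E: 88,200 × 417 × 1 × 2 = 73,558,800 bytes.
Track F: 64,000 × 417 × 3 × 8 = 640,512,000 bytes.
Total = 1,721,542,800 bytes = 1.6 GiB.

1.6 GiB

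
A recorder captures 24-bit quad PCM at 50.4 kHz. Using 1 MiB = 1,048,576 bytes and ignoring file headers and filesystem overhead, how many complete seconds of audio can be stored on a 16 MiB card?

Uncompressed byte rate = 50,400 × 3 × 4 = 604,800 bytes/s.
Capacity = 16 × 1,048,576 = 16,777,216 bytes.
16,777,216 / 604,800 ≈ 27.74 s → 27 seconds.

27 seconds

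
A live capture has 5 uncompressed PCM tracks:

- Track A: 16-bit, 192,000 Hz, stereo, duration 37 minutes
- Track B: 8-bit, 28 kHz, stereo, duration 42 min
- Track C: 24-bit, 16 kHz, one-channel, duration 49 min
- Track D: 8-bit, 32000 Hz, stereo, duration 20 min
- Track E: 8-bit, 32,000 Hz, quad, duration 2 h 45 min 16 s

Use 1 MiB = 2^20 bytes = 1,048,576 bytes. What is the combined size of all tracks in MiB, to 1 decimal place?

3178.8 MiB

Track A: 37 minutes = 2,220 s; 192,000 × 2,220 × 2 × 2 = 1,704,960,000 bytes.
Track B: 42 min = 2,520 s; 28,000 × 2,520 × 1 × 2 = 141,120,000 bytes.
Track C: 49 min = 2,940 s; 16,000 × 2,940 × 3 × 1 = 141,120,000 bytes.
Track D: 20 min = 1,200 s; 32,000 × 1,200 × 1 × 2 = 76,800,000 bytes.
Track E: 2 h 45 min 16 s = 9,916 s; 32,000 × 9,916 × 1 × 4 = 1,269,248,000 bytes.
Total = 3,333,248,000 bytes = 3178.8 MiB.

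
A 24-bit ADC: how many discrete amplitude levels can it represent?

16,777,216 levels

2^24 = 16,777,216.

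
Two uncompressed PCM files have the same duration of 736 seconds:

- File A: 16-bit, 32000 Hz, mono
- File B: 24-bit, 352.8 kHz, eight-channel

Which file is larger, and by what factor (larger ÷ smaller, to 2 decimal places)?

File B, by a factor of 132.30

File A: 32,000 × 2 × 1 = 64,000 bytes/s.
File B: 352,800 × 3 × 8 = 8,467,200 bytes/s.
File B is larger; ratio = 6,231,859,200 / 47,104,000 = 132.30.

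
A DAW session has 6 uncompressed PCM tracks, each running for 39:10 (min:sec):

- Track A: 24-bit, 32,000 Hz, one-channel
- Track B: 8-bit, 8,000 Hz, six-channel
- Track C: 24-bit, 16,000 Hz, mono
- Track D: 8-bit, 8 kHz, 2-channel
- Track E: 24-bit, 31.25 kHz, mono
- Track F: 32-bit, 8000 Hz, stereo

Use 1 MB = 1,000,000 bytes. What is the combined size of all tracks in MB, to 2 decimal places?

859.51 MB

39:10 (min:sec) = 2,350 s.
Track A: 32,000 × 2,350 × 3 × 1 = 225,600,000 bytes.
Track B: 8,000 × 2,350 × 1 × 6 = 112,800,000 bytes.
Track C: 16,000 × 2,350 × 3 × 1 = 112,800,000 bytes.
Track D: 8,000 × 2,350 × 1 × 2 = 37,600,000 bytes.
Track E: 31,250 × 2,350 × 3 × 1 = 220,312,500 bytes.
Track F: 8,000 × 2,350 × 4 × 2 = 150,400,000 bytes.
Total = 859,512,500 bytes = 859.51 MB.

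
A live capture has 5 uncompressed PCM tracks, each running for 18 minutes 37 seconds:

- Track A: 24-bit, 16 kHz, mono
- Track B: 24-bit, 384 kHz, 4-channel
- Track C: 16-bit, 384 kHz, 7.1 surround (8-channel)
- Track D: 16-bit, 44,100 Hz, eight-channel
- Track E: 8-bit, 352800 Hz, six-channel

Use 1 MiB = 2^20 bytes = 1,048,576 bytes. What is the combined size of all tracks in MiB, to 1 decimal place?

18 minutes 37 seconds = 1,117 s.
Track A: 16,000 × 1,117 × 3 × 1 = 53,616,000 bytes.
Track B: 384,000 × 1,117 × 3 × 4 = 5,147,136,000 bytes.
Track C: 384,000 × 1,117 × 2 × 8 = 6,862,848,000 bytes.
Track D: 44,100 × 1,117 × 2 × 8 = 788,155,200 bytes.
Track E: 352,800 × 1,117 × 1 × 6 = 2,364,465,600 bytes.
Total = 15,216,220,800 bytes = 14511.3 MiB.

14511.3 MiB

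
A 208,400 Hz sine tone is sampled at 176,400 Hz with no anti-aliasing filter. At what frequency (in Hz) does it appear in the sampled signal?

Nyquist = 176,400/2 = 88,200 Hz; 208,400 Hz exceeds it.
Alias = |208,400 − 1×176,400| = |208,400 − 176,400| = 32,000 Hz.

32,000 Hz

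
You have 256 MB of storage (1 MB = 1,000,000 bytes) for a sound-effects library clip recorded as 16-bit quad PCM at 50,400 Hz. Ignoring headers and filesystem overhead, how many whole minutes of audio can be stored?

Uncompressed byte rate = 50,400 × 2 × 4 = 403,200 bytes/s.
Capacity = 256 × 1,000,000 = 256,000,000 bytes.
256,000,000 / 403,200 ≈ 634.92 s → 10 minutes.

10 minutes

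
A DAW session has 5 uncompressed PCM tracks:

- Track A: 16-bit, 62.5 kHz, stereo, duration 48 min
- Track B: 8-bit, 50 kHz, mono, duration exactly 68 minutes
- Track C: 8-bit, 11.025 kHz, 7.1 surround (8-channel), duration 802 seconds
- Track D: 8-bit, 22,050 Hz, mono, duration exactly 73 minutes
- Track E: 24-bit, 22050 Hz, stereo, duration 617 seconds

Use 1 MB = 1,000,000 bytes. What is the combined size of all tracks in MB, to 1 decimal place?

1172.9 MB

Track A: 48 min = 2,880 s; 62,500 × 2,880 × 2 × 2 = 720,000,000 bytes.
Track B: exactly 68 minutes = 4,080 s; 50,000 × 4,080 × 1 × 1 = 204,000,000 bytes.
Track C: 11,025 × 802 × 1 × 8 = 70,736,400 bytes.
Track D: exactly 73 minutes = 4,380 s; 22,050 × 4,380 × 1 × 1 = 96,579,000 bytes.
Track E: 22,050 × 617 × 3 × 2 = 81,629,100 bytes.
Total = 1,172,944,500 bytes = 1172.9 MB.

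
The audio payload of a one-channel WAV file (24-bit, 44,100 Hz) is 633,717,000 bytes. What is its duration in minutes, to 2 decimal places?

Byte rate = 44,100 × 3 × 1 = 132,300 bytes/s.
Duration = 633,717,000 / 132,300 = 4,790 s.
4,790 s / 60 = 79.83 minutes.

79.83 minutes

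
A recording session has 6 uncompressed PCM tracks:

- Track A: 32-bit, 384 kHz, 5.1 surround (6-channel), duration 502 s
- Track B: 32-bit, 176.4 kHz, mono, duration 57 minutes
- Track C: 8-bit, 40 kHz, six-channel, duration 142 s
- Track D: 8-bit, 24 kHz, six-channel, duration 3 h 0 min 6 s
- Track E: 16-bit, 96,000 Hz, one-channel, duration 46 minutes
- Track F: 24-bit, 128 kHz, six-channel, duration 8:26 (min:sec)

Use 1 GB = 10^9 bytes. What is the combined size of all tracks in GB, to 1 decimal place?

Track A: 384,000 × 502 × 4 × 6 = 4,626,432,000 bytes.
Track B: 57 minutes = 3,420 s; 176,400 × 3,420 × 4 × 1 = 2,413,152,000 bytes.
Track C: 40,000 × 142 × 1 × 6 = 34,080,000 bytes.
Track D: 3 h 0 min 6 s = 10,806 s; 24,000 × 10,806 × 1 × 6 = 1,556,064,000 bytes.
Track E: 46 minutes = 2,760 s; 96,000 × 2,760 × 2 × 1 = 529,920,000 bytes.
Track F: 8:26 (min:sec) = 506 s; 128,000 × 506 × 3 × 6 = 1,165,824,000 bytes.
Total = 10,325,472,000 bytes = 10.3 GB.

10.3 GB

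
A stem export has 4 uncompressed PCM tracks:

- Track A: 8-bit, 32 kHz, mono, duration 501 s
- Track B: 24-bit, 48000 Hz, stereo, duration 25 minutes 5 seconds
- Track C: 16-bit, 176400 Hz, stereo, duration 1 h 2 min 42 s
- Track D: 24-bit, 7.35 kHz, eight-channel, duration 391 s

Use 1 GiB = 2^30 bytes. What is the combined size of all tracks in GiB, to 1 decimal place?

3.0 GiB

Track A: 32,000 × 501 × 1 × 1 = 16,032,000 bytes.
Track B: 25 minutes 5 seconds = 1,505 s; 48,000 × 1,505 × 3 × 2 = 433,440,000 bytes.
Track C: 1 h 2 min 42 s = 3,762 s; 176,400 × 3,762 × 2 × 2 = 2,654,467,200 bytes.
Track D: 7,350 × 391 × 3 × 8 = 68,972,400 bytes.
Total = 3,172,911,600 bytes = 3.0 GiB.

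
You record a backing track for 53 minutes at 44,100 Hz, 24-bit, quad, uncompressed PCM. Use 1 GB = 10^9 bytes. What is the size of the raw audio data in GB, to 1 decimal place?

Duration = 53 minutes = 3,180 s.
Bytes = 44,100 samples/s × 3,180 s × 3 bytes/sample × 4 ch = 1,682,856,000 bytes.
1,682,856,000 / 1,000,000,000 = 1.7 GB.

1.7 GB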